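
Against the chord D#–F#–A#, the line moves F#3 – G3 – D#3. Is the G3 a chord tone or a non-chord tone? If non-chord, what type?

Non-chord tone — an escape tone.

The harmony at that moment is D# minor triad (D#, F#, A#); G3 is not a chord tone.
It is approached by step up from F#3 and left by leap down to D#3.
Step in, leap out — an escape tone.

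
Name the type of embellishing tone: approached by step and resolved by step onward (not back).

Approach: by step. Departure: by step, continuing in the same direction.
Stepwise on both sides with no change of direction means the note fills in the space between two different chord tones — a passing tone. (Had it turned back to its starting note it would be a neighbor tone instead.)

Passing tone.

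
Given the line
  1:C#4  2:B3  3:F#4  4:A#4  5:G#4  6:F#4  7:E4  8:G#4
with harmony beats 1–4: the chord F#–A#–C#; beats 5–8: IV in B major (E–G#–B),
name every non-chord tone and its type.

B3 (beat 2) — escape tone; F#4 (beat 6) — passing tone.

The harmony at that moment is F# major triad (F#, A#, C#); B3 is not a chord tone.
It is approached by step down from C#4 and left by leap up to F#4.
Step in, leap out — an escape tone.
The harmony at that moment is E major triad (E, G#, B); F#4 is not a chord tone.
It is approached by step down from G#4 and left by step down to E4.
Step in, step out in the same direction — a passing tone.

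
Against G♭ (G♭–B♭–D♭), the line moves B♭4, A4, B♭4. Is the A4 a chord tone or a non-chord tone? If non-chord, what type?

Non-chord tone — a neighbor tone.

The harmony at that moment is G♭ major triad (G♭, B♭, D♭); A4 is not a chord tone.
It is approached by step down from B♭4 and left by step up to B♭4.
Step away and step back to the same note — a neighbor tone (lower neighbor).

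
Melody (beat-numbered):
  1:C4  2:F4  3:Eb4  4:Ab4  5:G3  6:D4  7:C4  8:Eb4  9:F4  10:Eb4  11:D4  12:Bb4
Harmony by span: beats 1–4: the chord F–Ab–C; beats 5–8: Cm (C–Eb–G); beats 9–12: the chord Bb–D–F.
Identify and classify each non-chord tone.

The harmony at that moment is F minor triad (F, Ab, C); Eb4 is not a chord tone.
It is approached by step down from F4 and left by leap up to Ab4.
Step in, leap out — an escape tone.
The harmony at that moment is C minor triad (C, Eb, G); D4 is not a chord tone.
It is approached by leap up from G3 and left by step down to C4.
Leap in, step out — an appoggiatura.
The harmony at that moment is Bb major triad (Bb, D, F); Eb4 is not a chord tone.
It is approached by step down from F4 and left by step down to D4.
Step in, step out in the same direction — a passing tone.

Eb4 (beat 3) — escape tone; D4 (beat 6) — appoggiatura; Eb4 (beat 10) — passing tone.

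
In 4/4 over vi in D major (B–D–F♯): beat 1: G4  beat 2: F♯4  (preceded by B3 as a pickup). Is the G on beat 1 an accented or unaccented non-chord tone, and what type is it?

Accented appoggiatura.

The harmony at that moment is B minor triad (B, D, F♯); G4 is not a chord tone.
It is approached by leap up from B3 and left by step down to F♯4.
Leap in, step out — an appoggiatura.
It falls on the downbeat, so it is accented.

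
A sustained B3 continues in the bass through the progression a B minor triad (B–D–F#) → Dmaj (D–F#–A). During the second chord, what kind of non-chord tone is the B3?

Pedal tone (pedal point).

The harmony at that moment is D major triad (D, F#, A); B3 is not a chord tone.
It is held over (the same pitch as the preceding B3) and then sustained as the same pitch into the next harmony.
Sustained through a change of harmony — a pedal tone.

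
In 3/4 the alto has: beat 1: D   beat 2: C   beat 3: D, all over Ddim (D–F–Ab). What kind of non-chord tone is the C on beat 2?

The harmony at that moment is D diminished triad (D, F, Ab); C is not a chord tone.
It is approached by step down from D and left by step up to D.
Step away and step back to the same note — a neighbor tone (lower neighbor).

Lower neighbor tone.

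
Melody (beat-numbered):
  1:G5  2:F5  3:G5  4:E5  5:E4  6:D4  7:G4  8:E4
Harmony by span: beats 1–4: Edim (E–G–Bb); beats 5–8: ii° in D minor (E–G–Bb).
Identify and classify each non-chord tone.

The harmony at that moment is E diminished triad (E, G, Bb); F5 is not a chord tone.
It is approached by step down from G5 and left by step up to G5.
Step away and step back to the same note — a neighbor tone (lower neighbor).
The harmony at that moment is E diminished triad (E, G, Bb); D4 is not a chord tone.
It is approached by step down from E4 and left by leap up to G4.
Step in, leap out — an escape tone.

F5 (beat 2) — neighbor tone; D4 (beat 6) — escape tone.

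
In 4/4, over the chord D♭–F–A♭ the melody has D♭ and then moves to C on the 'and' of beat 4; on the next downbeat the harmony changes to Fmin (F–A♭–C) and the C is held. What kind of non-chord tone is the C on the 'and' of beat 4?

The harmony at that moment is D♭ major triad (D♭, F, A♭); C is not a chord tone.
It is approached by step down from D♭ and then sustained as the same pitch into the next harmony.
Arriving early and becoming a chord tone when the harmony changes — an anticipation.

Anticipation.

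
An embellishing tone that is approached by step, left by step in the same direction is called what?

Passing tone.

Approach: by step. Departure: by step, continuing in the same direction.
Stepwise on both sides with no change of direction means the note fills in the space between two different chord tones — a passing tone. (Had it turned back to its starting note it would be a neighbor tone instead.)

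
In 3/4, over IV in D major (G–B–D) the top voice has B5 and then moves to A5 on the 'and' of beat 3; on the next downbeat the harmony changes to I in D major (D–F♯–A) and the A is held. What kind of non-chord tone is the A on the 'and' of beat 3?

Anticipation.

The harmony at that moment is G major triad (G, B, D); A5 is not a chord tone.
It is approached by step down from B5 and then sustained as the same pitch into the next harmony.
Arriving early and becoming a chord tone when the harmony changes — an anticipation.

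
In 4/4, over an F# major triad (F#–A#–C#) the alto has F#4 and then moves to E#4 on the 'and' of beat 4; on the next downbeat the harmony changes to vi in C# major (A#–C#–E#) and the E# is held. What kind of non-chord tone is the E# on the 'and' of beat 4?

The harmony at that moment is F# major triad (F#, A#, C#); E#4 is not a chord tone.
It is approached by step down from F#4 and then sustained as the same pitch into the next harmony.
Arriving early and becoming a chord tone when the harmony changes — an anticipation.

Anticipation.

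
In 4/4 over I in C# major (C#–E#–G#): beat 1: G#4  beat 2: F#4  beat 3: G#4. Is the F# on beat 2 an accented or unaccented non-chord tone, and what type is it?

Unaccented neighbor tone.

The harmony at that moment is C# major triad (C#, E#, G#); F#4 is not a chord tone.
It is approached by step down from G#4 and left by step up to G#4.
Step away and step back to the same note — a neighbor tone (lower neighbor).
It falls on a weak beat, so it is unaccented.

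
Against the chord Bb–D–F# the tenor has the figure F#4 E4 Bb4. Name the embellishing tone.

E4 is an escape tone.

The harmony at that moment is Bb augmented triad (Bb, D, F#); E4 is not a chord tone.
It is approached by step down from F#4 and left by leap up to Bb4.
Step in, leap out — an escape tone.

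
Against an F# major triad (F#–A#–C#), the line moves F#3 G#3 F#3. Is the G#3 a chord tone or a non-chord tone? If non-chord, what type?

The harmony at that moment is F# major triad (F#, A#, C#); G#3 is not a chord tone.
It is approached by step up from F#3 and left by step down to F#3.
Step away and step back to the same note — a neighbor tone (upper neighbor).

Non-chord tone — a neighbor tone.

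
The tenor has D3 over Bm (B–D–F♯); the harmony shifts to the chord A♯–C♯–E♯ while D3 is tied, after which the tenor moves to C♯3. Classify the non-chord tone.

D3 is a suspension.

The harmony at that moment is A♯ minor triad (A♯, C♯, E♯); D3 is not a chord tone.
It is held over (the same pitch as the preceding D3) and left by step down to C♯3.
Held over from the previous chord and resolving down by step — a suspension.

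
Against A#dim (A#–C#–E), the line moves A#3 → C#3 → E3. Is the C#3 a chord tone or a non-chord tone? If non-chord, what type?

A# diminished triad contains A#, C#, E; C# is the third, so it is a chord tone.

Chord tone (the third of A# diminished triad).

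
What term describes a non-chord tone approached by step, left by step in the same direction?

Approach: by step. Departure: by step, continuing in the same direction.
Stepwise on both sides with no change of direction means the note fills in the space between two different chord tones — a passing tone. (Had it turned back to its starting note it would be a neighbor tone instead.)

Passing tone.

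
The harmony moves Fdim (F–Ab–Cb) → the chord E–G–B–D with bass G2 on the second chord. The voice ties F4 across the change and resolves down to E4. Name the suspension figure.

7–6 suspension.

At the second chord the bass is G2. The suspended F4 lies a seventh above the bass; after resolving down by step to E4, the interval above the bass becomes a sixth.
Suspension figures are named by those two intervals: 7–6.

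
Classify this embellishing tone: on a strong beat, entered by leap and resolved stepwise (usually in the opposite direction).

Approach: by leap. Departure: by step. Metric position: strong.
Leap in, step out, in a metrically strong position — an appoggiatura. (It is the mirror image of the escape tone, which steps in and leaps out from a weak position.)

Appoggiatura.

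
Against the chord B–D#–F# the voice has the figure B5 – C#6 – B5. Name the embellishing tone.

C#6 is a neighbor tone.

The harmony at that moment is B major triad (B, D#, F#); C#6 is not a chord tone.
It is approached by step up from B5 and left by step down to B5.
Step away and step back to the same note — a neighbor tone (upper neighbor).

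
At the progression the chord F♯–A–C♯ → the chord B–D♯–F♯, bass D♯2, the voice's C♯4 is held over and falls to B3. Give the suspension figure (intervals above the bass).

At the second chord the bass is D♯2. The suspended C♯4 lies a seventh above the bass; after resolving down by step to B3, the interval above the bass becomes a sixth.
Suspension figures are named by those two intervals: 7–6.

7–6 suspension.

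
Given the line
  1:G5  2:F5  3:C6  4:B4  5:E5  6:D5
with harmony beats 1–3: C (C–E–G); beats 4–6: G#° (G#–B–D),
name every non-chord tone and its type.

F5 (beat 2) — escape tone; E5 (beat 5) — appoggiatura.

The harmony at that moment is C major triad (C, E, G); F5 is not a chord tone.
It is approached by step down from G5 and left by leap up to C6.
Step in, leap out — an escape tone.
The harmony at that moment is G# diminished triad (G#, B, D); E5 is not a chord tone.
It is approached by leap up from B4 and left by step down to D5.
Leap in, step out — an appoggiatura.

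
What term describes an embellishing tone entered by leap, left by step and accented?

Appoggiatura.

Approach: by leap. Departure: by step. Metric position: strong.
Leap in, step out, in a metrically strong position — an appoggiatura. (It is the mirror image of the escape tone, which steps in and leaps out from a weak position.)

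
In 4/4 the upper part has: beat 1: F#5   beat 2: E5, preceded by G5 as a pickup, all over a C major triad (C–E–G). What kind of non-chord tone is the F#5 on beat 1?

Passing tone.

The harmony at that moment is C major triad (C, E, G); F#5 is not a chord tone.
It is approached by step down from G5 and left by step down to E5.
Step in, step out in the same direction — a passing tone.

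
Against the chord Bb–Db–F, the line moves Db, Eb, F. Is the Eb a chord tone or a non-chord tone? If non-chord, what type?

The harmony at that moment is Bb minor triad (Bb, Db, F); Eb is not a chord tone.
It is approached by step up from Db and left by step up to F.
Step in, step out in the same direction — a passing tone.

Non-chord tone — a passing tone.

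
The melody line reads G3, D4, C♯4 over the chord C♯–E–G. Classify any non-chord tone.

The harmony at that moment is C♯ diminished triad (C♯, E, G); D4 is not a chord tone.
It is approached by leap up from G3 and left by step down to C♯4.
Leap in, step out — an appoggiatura.

D4 is an appoggiatura.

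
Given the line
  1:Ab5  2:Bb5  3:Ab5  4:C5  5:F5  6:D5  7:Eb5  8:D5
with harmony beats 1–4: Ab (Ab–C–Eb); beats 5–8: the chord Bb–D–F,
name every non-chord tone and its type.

Bb5 (beat 2) — neighbor tone; Eb5 (beat 7) — neighbor tone.

The harmony at that moment is Ab major triad (Ab, C, Eb); Bb5 is not a chord tone.
It is approached by step up from Ab5 and left by step down to Ab5.
Step away and step back to the same note — a neighbor tone (upper neighbor).
The harmony at that moment is Bb major triad (Bb, D, F); Eb5 is not a chord tone.
It is approached by step up from D5 and left by step down to D5.
Step away and step back to the same note — a neighbor tone (upper neighbor).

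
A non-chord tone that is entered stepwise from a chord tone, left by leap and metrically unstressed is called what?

Escape tone.

Approach: by step. Departure: by leap. Metric position: weak.
Step in, leap out, from a weak position — an escape tone (échappée). (It is the mirror image of the appoggiatura, which leaps in and steps out on a strong beat.)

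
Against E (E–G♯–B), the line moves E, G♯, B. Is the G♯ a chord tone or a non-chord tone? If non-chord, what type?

E major triad contains E, G♯, B; G♯ is the third, so it is a chord tone.

Chord tone (the third of E major triad).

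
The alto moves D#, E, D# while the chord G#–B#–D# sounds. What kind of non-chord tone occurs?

E is a neighbor tone.

The harmony at that moment is G# major triad (G#, B#, D#); E is not a chord tone.
It is approached by step up from D# and left by step down to D#.
Step away and step back to the same note — a neighbor tone (upper neighbor).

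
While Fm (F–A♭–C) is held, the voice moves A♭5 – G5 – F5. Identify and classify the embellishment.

G5 is a passing tone.

The harmony at that moment is F minor triad (F, A♭, C); G5 is not a chord tone.
It is approached by step down from A♭5 and left by step down to F5.
Step in, step out in the same direction — a passing tone.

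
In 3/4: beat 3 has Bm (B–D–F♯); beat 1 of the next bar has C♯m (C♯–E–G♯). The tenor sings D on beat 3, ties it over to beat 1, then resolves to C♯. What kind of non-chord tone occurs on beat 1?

Suspension.

The harmony at that moment is C♯ minor triad (C♯, E, G♯); D is not a chord tone.
It is held over (the same pitch as the preceding D) and left by step down to C♯.
Held over from the previous chord and resolving down by step — a suspension.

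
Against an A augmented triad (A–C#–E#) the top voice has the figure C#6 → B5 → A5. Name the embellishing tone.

The harmony at that moment is A augmented triad (A, C#, E#); B5 is not a chord tone.
It is approached by step down from C#6 and left by step down to A5.
Step in, step out in the same direction — a passing tone.

B5 is a passing tone.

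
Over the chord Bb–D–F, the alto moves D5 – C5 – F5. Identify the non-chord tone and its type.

The harmony at that moment is Bb major triad (Bb, D, F); C5 is not a chord tone.
It is approached by step down from D5 and left by leap up to F5.
Step in, leap out — an escape tone.

C5 is an escape tone.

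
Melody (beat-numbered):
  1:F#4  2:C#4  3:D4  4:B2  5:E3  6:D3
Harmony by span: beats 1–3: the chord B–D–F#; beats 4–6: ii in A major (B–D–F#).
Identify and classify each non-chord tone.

C#4 (beat 2) — appoggiatura; E3 (beat 5) — appoggiatura.

The harmony at that moment is B minor triad (B, D, F#); C#4 is not a chord tone.
It is approached by leap down from F#4 and left by step up to D4.
Leap in, step out — an appoggiatura.
The harmony at that moment is B minor triad (B, D, F#); E3 is not a chord tone.
It is approached by leap up from B2 and left by step down to D3.
Leap in, step out — an appoggiatura.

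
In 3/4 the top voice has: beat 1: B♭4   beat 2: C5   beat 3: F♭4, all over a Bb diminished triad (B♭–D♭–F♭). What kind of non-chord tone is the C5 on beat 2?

Escape tone.

The harmony at that moment is B♭ diminished triad (B♭, D♭, F♭); C5 is not a chord tone.
It is approached by step up from B♭4 and left by leap down to F♭4.
Step in, leap out, on a weak beat — an escape tone.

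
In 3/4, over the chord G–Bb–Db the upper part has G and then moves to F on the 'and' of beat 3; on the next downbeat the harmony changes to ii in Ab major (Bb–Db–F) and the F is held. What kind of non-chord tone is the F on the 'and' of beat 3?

The harmony at that moment is G diminished triad (G, Bb, Db); F is not a chord tone.
It is approached by step down from G and then sustained as the same pitch into the next harmony.
Arriving early and becoming a chord tone when the harmony changes — an anticipation.

Anticipation.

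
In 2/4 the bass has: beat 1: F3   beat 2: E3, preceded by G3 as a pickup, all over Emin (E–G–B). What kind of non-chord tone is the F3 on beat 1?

Passing tone.

The harmony at that moment is E minor triad (E, G, B); F3 is not a chord tone.
It is approached by step down from G3 and left by step down to E3.
Step in, step out in the same direction — a passing tone.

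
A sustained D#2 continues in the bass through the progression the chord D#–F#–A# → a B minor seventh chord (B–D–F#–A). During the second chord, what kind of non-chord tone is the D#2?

The harmony at that moment is B minor seventh chord (B, D, F#, A); D#2 is not a chord tone.
It is held over (the same pitch as the preceding D#2) and then sustained as the same pitch into the next harmony.
Sustained through a change of harmony — a pedal tone.

Pedal tone (pedal point).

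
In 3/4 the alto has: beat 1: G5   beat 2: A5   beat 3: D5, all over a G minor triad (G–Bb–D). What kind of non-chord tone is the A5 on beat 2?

Escape tone.

The harmony at that moment is G minor triad (G, Bb, D); A5 is not a chord tone.
It is approached by step up from G5 and left by leap down to D5.
Step in, leap out, on a weak beat — an escape tone.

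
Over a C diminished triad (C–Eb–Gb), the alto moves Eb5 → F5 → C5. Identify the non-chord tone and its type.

F5 is an escape tone.

The harmony at that moment is C diminished triad (C, Eb, Gb); F5 is not a chord tone.
It is approached by step up from Eb5 and left by leap down to C5.
Step in, leap out — an escape tone.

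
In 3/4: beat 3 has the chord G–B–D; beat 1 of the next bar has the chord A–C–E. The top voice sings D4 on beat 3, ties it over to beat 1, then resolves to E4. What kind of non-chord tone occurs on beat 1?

The harmony at that moment is A minor triad (A, C, E); D4 is not a chord tone.
It is held over (the same pitch as the preceding D4) and left by step up to E4.
Held over from the previous chord and resolving up by step — a retardation.

Retardation.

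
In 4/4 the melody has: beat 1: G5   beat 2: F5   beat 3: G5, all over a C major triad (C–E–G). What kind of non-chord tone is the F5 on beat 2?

Lower neighbor tone.

The harmony at that moment is C major triad (C, E, G); F5 is not a chord tone.
It is approached by step down from G5 and left by step up to G5.
Step away and step back to the same note — a neighbor tone (lower neighbor).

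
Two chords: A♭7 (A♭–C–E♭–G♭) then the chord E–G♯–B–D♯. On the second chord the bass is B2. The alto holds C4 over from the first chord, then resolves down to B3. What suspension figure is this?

At the second chord the bass is B2. The suspended C4 lies a ninth above the bass; after resolving down by step to B3, the interval above the bass becomes an octave.
Suspension figures are named by those two intervals: 9–8.

9–8 suspension.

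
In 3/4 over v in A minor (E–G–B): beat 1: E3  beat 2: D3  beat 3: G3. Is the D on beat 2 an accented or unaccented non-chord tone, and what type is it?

The harmony at that moment is E minor triad (E, G, B); D3 is not a chord tone.
It is approached by step down from E3 and left by leap up to G3.
Step in, leap out — an escape tone.
It falls on a weak beat, so it is unaccented.

Unaccented escape tone.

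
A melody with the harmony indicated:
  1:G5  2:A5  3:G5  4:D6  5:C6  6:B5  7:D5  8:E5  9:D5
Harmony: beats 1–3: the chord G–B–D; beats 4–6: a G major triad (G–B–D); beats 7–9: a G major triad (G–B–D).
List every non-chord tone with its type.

The harmony at that moment is G major triad (G, B, D); A5 is not a chord tone.
It is approached by step up from G5 and left by step down to G5.
Step away and step back to the same note — a neighbor tone (upper neighbor).
The harmony at that moment is G major triad (G, B, D); C6 is not a chord tone.
It is approached by step down from D6 and left by step down to B5.
Step in, step out in the same direction — a passing tone.
The harmony at that moment is G major triad (G, B, D); E5 is not a chord tone.
It is approached by step up from D5 and left by step down to D5.
Step away and step back to the same note — a neighbor tone (upper neighbor).

A5 (beat 2) — neighbor tone; C6 (beat 5) — passing tone; E5 (beat 8) — neighbor tone.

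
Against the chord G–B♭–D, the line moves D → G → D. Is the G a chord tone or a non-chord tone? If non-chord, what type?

G minor triad contains G, B♭, D; G is the root, so it is a chord tone.

Chord tone (the root of G minor triad).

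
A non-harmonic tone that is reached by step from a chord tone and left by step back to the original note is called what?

Approach: by step. Departure: by step in the opposite direction, back to the starting pitch.
Stepwise on both sides but reversing to return to the same chord tone — a neighbor tone. (Had it continued onward in the same direction it would be a passing tone instead.)

Neighbor tone.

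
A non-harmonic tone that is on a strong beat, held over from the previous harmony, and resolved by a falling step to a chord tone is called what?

Suspension.

Approach: by preparation — the pitch is first a chord tone, then held (tied or repeated) while the harmony changes under it. Departure: down by step. Metric position: strong.
A prepared dissonance that resolves downward by step — a suspension. (The same figure resolving upward would be a retardation.)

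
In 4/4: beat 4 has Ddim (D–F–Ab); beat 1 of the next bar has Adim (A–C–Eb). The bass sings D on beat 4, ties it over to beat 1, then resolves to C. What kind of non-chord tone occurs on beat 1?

The harmony at that moment is A diminished triad (A, C, Eb); D is not a chord tone.
It is held over (the same pitch as the preceding D) and left by step down to C.
Held over from the previous chord and resolving down by step — a suspension.

Suspension.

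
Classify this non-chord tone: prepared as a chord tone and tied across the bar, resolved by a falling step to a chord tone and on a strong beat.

Approach: by preparation — the pitch is first a chord tone, then held (tied or repeated) while the harmony changes under it. Departure: down by step. Metric position: strong.
A prepared dissonance that resolves downward by step — a suspension. (The same figure resolving upward would be a retardation.)

Suspension.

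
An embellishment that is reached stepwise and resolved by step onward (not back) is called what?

Approach: by step. Departure: by step, continuing in the same direction.
Stepwise on both sides with no change of direction means the note fills in the space between two different chord tones — a passing tone. (Had it turned back to its starting note it would be a neighbor tone instead.)

Passing tone.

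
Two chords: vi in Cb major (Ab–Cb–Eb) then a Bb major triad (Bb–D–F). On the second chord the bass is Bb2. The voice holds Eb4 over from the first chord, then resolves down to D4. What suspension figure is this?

At the second chord the bass is Bb2. The suspended Eb4 lies a fourth above the bass; after resolving down by step to D4, the interval above the bass becomes a third.
Suspension figures are named by those two intervals: 4–3.

4–3 suspension.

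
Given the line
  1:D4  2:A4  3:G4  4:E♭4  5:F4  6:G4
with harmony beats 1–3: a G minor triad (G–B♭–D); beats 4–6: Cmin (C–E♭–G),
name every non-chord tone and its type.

A4 (beat 2) — appoggiatura; F4 (beat 5) — passing tone.

The harmony at that moment is G minor triad (G, B♭, D); A4 is not a chord tone.
It is approached by leap up from D4 and left by step down to G4.
Leap in, step out — an appoggiatura.
The harmony at that moment is C minor triad (C, E♭, G); F4 is not a chord tone.
It is approached by step up from E♭4 and left by step up to G4.
Step in, step out in the same direction — a passing tone.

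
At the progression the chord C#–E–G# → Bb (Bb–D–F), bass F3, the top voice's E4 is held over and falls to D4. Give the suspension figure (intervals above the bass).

At the second chord the bass is F3. The suspended E4 lies a seventh above the bass; after resolving down by step to D4, the interval above the bass becomes a sixth.
Suspension figures are named by those two intervals: 7–6.

7–6 suspension.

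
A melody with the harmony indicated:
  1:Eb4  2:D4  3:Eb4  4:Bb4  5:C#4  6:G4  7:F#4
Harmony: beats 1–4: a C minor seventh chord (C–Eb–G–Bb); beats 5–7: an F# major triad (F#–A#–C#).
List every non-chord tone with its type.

The harmony at that moment is C minor seventh chord (C, Eb, G, Bb); D4 is not a chord tone.
It is approached by step down from Eb4 and left by step up to Eb4.
Step away and step back to the same note — a neighbor tone (lower neighbor).
The harmony at that moment is F# major triad (F#, A#, C#); G4 is not a chord tone.
It is approached by leap up from C#4 and left by step down to F#4.
Leap in, step out — an appoggiatura.

D4 (beat 2) — neighbor tone; G4 (beat 6) — appoggiatura.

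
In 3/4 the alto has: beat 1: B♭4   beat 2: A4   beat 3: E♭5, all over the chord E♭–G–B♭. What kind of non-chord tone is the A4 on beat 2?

The harmony at that moment is E♭ major triad (E♭, G, B♭); A4 is not a chord tone.
It is approached by step down from B♭4 and left by leap up to E♭5.
Step in, leap out, on a weak beat — an escape tone.

Escape tone.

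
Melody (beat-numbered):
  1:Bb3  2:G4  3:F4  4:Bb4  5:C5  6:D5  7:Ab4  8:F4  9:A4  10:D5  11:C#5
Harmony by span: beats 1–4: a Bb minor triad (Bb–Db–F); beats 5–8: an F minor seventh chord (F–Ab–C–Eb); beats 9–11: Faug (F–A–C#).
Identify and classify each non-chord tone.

The harmony at that moment is Bb minor triad (Bb, Db, F); G4 is not a chord tone.
It is approached by leap up from Bb3 and left by step down to F4.
Leap in, step out — an appoggiatura.
The harmony at that moment is F minor seventh chord (F, Ab, C, Eb); D5 is not a chord tone.
It is approached by step up from C5 and left by leap down to Ab4.
Step in, leap out — an escape tone.
The harmony at that moment is F augmented triad (F, A, C#); D5 is not a chord tone.
It is approached by leap up from A4 and left by step down to C#5.
Leap in, step out — an appoggiatura.

G4 (beat 2) — appoggiatura; D5 (beat 6) — escape tone; D5 (beat 10) — appoggiatura.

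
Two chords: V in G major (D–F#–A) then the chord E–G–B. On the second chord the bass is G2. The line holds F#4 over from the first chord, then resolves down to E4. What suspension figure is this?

At the second chord the bass is G2. The suspended F#4 lies a seventh above the bass; after resolving down by step to E4, the interval above the bass becomes a sixth.
Suspension figures are named by those two intervals: 7–6.

7–6 suspension.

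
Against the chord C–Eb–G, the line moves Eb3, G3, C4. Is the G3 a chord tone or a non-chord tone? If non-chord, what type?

C minor triad contains C, Eb, G; G is the fifth, so it is a chord tone.

Chord tone (the fifth of C minor triad).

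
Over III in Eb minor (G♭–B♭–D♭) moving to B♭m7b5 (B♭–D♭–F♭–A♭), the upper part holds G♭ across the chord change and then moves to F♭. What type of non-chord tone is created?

G♭ is a suspension.

The harmony at that moment is B♭ half-diminished seventh chord (B♭, D♭, F♭, A♭); G♭ is not a chord tone.
It is held over (the same pitch as the preceding G♭) and left by step down to F♭.
Held over from the previous chord and resolving down by step — a suspension.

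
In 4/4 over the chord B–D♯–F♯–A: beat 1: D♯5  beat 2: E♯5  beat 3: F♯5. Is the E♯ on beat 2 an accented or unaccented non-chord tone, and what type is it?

The harmony at that moment is B dominant seventh chord (B, D♯, F♯, A); E♯5 is not a chord tone.
It is approached by step up from D♯5 and left by step up to F♯5.
Step in, step out in the same direction — a passing tone.
It falls on a weak beat, so it is unaccented.

Unaccented passing tone.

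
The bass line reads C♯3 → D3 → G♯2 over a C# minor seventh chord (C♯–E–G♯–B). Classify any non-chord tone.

D3 is an escape tone.

The harmony at that moment is C♯ minor seventh chord (C♯, E, G♯, B); D3 is not a chord tone.
It is approached by step up from C♯3 and left by leap down to G♯2.
Step in, leap out — an escape tone.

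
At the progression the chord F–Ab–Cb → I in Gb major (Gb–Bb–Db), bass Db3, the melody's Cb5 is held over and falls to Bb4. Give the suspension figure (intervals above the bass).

7–6 suspension.

At the second chord the bass is Db3. The suspended Cb5 lies a seventh above the bass; after resolving down by step to Bb4, the interval above the bass becomes a sixth.
Suspension figures are named by those two intervals: 7–6.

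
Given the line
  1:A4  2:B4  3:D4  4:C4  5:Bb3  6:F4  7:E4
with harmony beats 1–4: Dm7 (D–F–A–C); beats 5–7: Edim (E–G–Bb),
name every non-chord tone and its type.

B4 (beat 2) — escape tone; F4 (beat 6) — appoggiatura.

The harmony at that moment is D minor seventh chord (D, F, A, C); B4 is not a chord tone.
It is approached by step up from A4 and left by leap down to D4.
Step in, leap out — an escape tone.
The harmony at that moment is E diminished triad (E, G, Bb); F4 is not a chord tone.
It is approached by leap up from Bb3 and left by step down to E4.
Leap in, step out — an appoggiatura.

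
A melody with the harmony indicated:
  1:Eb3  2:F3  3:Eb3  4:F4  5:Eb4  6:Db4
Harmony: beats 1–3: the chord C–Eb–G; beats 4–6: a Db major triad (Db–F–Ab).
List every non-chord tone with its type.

F3 (beat 2) — neighbor tone; Eb4 (beat 5) — passing tone.

The harmony at that moment is C minor triad (C, Eb, G); F3 is not a chord tone.
It is approached by step up from Eb3 and left by step down to Eb3.
Step away and step back to the same note — a neighbor tone (upper neighbor).
The harmony at that moment is Db major triad (Db, F, Ab); Eb4 is not a chord tone.
It is approached by step down from F4 and left by step down to Db4.
Step in, step out in the same direction — a passing tone.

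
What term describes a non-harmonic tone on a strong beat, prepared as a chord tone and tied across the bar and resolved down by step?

Suspension.

Approach: by preparation — the pitch is first a chord tone, then held (tied or repeated) while the harmony changes under it. Departure: down by step. Metric position: strong.
A prepared dissonance that resolves downward by step — a suspension. (The same figure resolving upward would be a retardation.)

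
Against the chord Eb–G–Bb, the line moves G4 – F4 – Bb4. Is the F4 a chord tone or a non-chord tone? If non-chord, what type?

Non-chord tone — an escape tone.

The harmony at that moment is Eb major triad (Eb, G, Bb); F4 is not a chord tone.
It is approached by step down from G4 and left by leap up to Bb4.
Step in, leap out — an escape tone.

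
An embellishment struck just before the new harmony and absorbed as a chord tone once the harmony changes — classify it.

Approach: ahead of the chord change (typically by step), so it is dissonant against the current harmony. Departure: none — the same pitch is restated or held and is a chord tone of the new harmony.
Dissonant first, consonant once the harmony catches up: the note simply arrives early — an anticipation. (The reverse timing, consonant first and dissonant after the change, would be a suspension or retardation.)

Anticipation.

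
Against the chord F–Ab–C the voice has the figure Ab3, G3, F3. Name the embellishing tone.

The harmony at that moment is F minor triad (F, Ab, C); G3 is not a chord tone.
It is approached by step down from Ab3 and left by step down to F3.
Step in, step out in the same direction — a passing tone.

G3 is a passing tone.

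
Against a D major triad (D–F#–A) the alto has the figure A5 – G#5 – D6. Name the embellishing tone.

The harmony at that moment is D major triad (D, F#, A); G#5 is not a chord tone.
It is approached by step down from A5 and left by leap up to D6.
Step in, leap out — an escape tone.

G#5 is an escape tone.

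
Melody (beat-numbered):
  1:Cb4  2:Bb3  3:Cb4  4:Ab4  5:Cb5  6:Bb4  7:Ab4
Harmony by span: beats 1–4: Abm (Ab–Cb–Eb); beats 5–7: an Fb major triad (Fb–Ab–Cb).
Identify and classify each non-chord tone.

The harmony at that moment is Ab minor triad (Ab, Cb, Eb); Bb3 is not a chord tone.
It is approached by step down from Cb4 and left by step up to Cb4.
Step away and step back to the same note — a neighbor tone (lower neighbor).
The harmony at that moment is Fb major triad (Fb, Ab, Cb); Bb4 is not a chord tone.
It is approached by step down from Cb5 and left by step down to Ab4.
Step in, step out in the same direction — a passing tone.

Bb3 (beat 2) — neighbor tone; Bb4 (beat 6) — passing tone.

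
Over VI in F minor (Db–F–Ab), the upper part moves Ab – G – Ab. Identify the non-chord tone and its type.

G is a neighbor tone.

The harmony at that moment is Db major triad (Db, F, Ab); G is not a chord tone.
It is approached by step down from Ab and left by step up to Ab.
Step away and step back to the same note — a neighbor tone (lower neighbor).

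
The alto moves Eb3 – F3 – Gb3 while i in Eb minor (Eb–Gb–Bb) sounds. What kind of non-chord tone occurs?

The harmony at that moment is Eb minor triad (Eb, Gb, Bb); F3 is not a chord tone.
It is approached by step up from Eb3 and left by step up to Gb3.
Step in, step out in the same direction — a passing tone.

F3 is a passing tone.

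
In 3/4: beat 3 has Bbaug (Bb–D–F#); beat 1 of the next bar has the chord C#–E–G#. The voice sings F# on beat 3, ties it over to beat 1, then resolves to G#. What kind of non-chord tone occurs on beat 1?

The harmony at that moment is C# minor triad (C#, E, G#); F# is not a chord tone.
It is held over (the same pitch as the preceding F#) and left by step up to G#.
Held over from the previous chord and resolving up by step — a retardation.

Retardation.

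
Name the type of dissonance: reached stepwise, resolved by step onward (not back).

Passing tone.

Approach: by step. Departure: by step, continuing in the same direction.
Stepwise on both sides with no change of direction means the note fills in the space between two different chord tones — a passing tone. (Had it turned back to its starting note it would be a neighbor tone instead.)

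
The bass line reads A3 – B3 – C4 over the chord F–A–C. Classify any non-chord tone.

The harmony at that moment is F major triad (F, A, C); B3 is not a chord tone.
It is approached by step up from A3 and left by step up to C4.
Step in, step out in the same direction — a passing tone.

B3 is a passing tone.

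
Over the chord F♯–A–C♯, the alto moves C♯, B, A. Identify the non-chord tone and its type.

The harmony at that moment is F♯ minor triad (F♯, A, C♯); B is not a chord tone.
It is approached by step down from C♯ and left by step down to A.
Step in, step out in the same direction — a passing tone.

B is a passing tone.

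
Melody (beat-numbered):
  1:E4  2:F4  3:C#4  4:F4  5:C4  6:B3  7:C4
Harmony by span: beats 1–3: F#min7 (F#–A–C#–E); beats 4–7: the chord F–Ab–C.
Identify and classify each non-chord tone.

F4 (beat 2) — escape tone; B3 (beat 6) — neighbor tone.

The harmony at that moment is F# minor seventh chord (F#, A, C#, E); F4 is not a chord tone.
It is approached by step up from E4 and left by leap down to C#4.
Step in, leap out — an escape tone.
The harmony at that moment is F minor triad (F, Ab, C); B3 is not a chord tone.
It is approached by step down from C4 and left by step up to C4.
Step away and step back to the same note — a neighbor tone (lower neighbor).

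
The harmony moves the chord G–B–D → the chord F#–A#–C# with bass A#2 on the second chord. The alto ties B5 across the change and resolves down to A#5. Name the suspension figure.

At the second chord the bass is A#2. The suspended B5 lies a ninth above the bass; after resolving down by step to A#5, the interval above the bass becomes an octave.
Suspension figures are named by those two intervals: 9–8.

9–8 suspension.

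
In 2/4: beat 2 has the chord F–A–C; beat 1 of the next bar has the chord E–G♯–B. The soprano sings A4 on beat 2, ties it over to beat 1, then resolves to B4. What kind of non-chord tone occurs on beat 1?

Retardation.

The harmony at that moment is E major triad (E, G♯, B); A4 is not a chord tone.
It is held over (the same pitch as the preceding A4) and left by step up to B4.
Held over from the previous chord and resolving up by step — a retardation.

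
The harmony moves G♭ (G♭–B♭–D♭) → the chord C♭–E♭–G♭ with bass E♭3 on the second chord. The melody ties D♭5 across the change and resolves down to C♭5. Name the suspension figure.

7–6 suspension.

At the second chord the bass is E♭3. The suspended D♭5 lies a seventh above the bass; after resolving down by step to C♭5, the interval above the bass becomes a sixth.
Suspension figures are named by those two intervals: 7–6.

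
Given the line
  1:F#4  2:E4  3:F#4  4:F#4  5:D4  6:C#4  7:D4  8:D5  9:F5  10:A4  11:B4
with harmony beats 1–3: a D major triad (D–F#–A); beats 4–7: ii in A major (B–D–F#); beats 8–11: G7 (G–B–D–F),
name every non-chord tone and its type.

The harmony at that moment is D major triad (D, F#, A); E4 is not a chord tone.
It is approached by step down from F#4 and left by step up to F#4.
Step away and step back to the same note — a neighbor tone (lower neighbor).
The harmony at that moment is B minor triad (B, D, F#); C#4 is not a chord tone.
It is approached by step down from D4 and left by step up to D4.
Step away and step back to the same note — a neighbor tone (lower neighbor).
The harmony at that moment is G dominant seventh chord (G, B, D, F); A4 is not a chord tone.
It is approached by leap down from F5 and left by step up to B4.
Leap in, step out — an appoggiatura.

E4 (beat 2) — neighbor tone; C#4 (beat 6) — neighbor tone; A4 (beat 10) — appoggiatura.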